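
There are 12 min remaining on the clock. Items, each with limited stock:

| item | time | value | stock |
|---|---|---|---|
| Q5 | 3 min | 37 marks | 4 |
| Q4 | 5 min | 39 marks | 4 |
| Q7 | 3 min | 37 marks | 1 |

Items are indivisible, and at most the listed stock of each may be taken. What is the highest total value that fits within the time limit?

148 marks

Top feasible selections:
- 3×Q5 + 1×Q7: time 12, value 148
- 4×Q5: time 12, value 148
- 1×Q5 + 1×Q4 + 1×Q7: time 11, value 113
Best: 148 marks.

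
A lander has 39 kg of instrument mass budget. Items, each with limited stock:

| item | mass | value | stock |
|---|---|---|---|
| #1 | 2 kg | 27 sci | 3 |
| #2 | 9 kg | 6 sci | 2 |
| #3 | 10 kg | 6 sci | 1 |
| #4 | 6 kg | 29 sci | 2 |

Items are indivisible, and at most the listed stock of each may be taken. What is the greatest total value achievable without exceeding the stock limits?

151 sci

Top feasible selections:
- 3×#1 + 2×#2 + 2×#4: mass 36, value 151
- 3×#1 + 1×#2 + 1×#3 + 2×#4: mass 37, value 151
- 3×#1 + 1×#2 + 2×#4: mass 27, value 145
- 3×#1 + 1×#3 + 2×#4: mass 28, value 145
Best: 151 sci.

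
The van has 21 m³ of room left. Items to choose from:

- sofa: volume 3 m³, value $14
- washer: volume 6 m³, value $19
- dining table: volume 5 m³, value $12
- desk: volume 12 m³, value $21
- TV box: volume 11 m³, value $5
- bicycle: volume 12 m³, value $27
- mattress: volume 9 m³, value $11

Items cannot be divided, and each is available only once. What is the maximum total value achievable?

$60

Check high-value combinations within 21 m³:
- sofa+washer+bicycle: volume 3+6+12=21, value 14+19+27=60
- sofa+washer+desk: volume 3+6+12=21, value 14+19+21=54
- sofa+dining table+bicycle: volume 3+5+12=20, value 14+12+27=53
- sofa+dining table+desk: volume 3+5+12=20, value 14+12+21=47
- washer+bicycle: volume 6+12=18, value 19+27=46
Best: $60.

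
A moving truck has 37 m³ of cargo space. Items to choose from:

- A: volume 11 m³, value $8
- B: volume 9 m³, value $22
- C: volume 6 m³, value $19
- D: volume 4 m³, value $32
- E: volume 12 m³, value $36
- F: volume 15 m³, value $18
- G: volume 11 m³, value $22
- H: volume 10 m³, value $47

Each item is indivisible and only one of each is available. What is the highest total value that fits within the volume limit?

$137

Check high-value combinations within 37 m³:
- B+D+E+H: volume 9+4+12+10=35, value 22+32+36+47=137
- D+E+G+H: volume 4+12+11+10=37, value 32+36+22+47=137
- C+D+E+H: volume 6+4+12+10=32, value 19+32+36+47=134
Best: $137.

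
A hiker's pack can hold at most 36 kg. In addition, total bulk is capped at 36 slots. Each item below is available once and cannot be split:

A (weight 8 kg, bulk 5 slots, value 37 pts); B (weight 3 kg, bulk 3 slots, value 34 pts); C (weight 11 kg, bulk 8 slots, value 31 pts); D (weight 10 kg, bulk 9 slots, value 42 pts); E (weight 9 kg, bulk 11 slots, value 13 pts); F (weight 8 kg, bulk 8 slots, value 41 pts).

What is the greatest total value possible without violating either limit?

Feasible sets respecting both limits:
- A+B+D+F: weight 29, bulk 25, value 154
- B+C+D+F: weight 32, bulk 28, value 148
- A+B+C+D: weight 32, bulk 25, value 144
- A+B+C+F: weight 30, bulk 24, value 143
Best: 154 pts.

154 pts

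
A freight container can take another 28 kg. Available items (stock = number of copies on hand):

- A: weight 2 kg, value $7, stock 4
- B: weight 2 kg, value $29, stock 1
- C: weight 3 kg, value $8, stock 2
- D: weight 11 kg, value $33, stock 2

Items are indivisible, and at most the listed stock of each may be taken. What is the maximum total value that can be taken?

Top feasible selections:
- 2×A + 1×B + 2×D: weight 28, value 109
- 4×A + 1×B + 2×C + 1×D: weight 27, value 106
- 1×B + 1×C + 2×D: weight 27, value 103
Best: $109.

$109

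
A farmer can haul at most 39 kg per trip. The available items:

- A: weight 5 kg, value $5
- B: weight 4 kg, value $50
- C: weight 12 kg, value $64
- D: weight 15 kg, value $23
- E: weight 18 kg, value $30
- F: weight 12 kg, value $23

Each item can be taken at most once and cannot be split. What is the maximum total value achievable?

This is a 0/1 knapsack; check combinations near the capacity.
- A+B+C+E: weight 5+4+12+18=39, value 5+50+64+30=149
- B+C+E: weight 4+12+18=34, value 50+64+30=144
- A+B+C+F: weight 5+4+12+12=33, value 5+50+64+23=142
- A+B+C+D: weight 5+4+12+15=36, value 5+50+64+23=142
Best: $149.

$149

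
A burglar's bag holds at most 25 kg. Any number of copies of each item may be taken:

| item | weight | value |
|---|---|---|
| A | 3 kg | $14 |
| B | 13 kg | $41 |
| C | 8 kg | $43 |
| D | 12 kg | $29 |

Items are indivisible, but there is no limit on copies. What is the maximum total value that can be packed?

$129

Best value-per-unit is C at 43/8, and filling with it alone uses weight 3×8=24. No mix of the others beats 3×43 = 129.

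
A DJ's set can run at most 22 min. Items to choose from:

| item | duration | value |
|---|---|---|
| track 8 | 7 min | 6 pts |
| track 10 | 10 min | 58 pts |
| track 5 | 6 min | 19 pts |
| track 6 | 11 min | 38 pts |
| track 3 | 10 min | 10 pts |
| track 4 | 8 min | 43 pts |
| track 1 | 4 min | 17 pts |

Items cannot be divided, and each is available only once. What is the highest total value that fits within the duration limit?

118 pts

Check high-value combinations within 22 min:
- track 10+track 4+track 1: duration 10+8+4=22, value 58+43+17=118
- track 10+track 4: duration 10+8=18, value 58+43=101
- track 10+track 6: duration 10+11=21, value 58+38=96
Best: 118 pts.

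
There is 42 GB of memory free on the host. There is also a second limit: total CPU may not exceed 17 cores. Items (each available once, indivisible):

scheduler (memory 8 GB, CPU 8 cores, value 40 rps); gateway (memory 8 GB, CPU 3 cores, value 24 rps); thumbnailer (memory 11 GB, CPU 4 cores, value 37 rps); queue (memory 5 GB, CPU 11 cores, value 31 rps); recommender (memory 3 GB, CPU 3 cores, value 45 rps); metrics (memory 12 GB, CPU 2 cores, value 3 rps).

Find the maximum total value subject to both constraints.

Feasible sets respecting both limits:
- scheduler+thumbnailer+recommender+metrics: memory 34, CPU 17, value 125
- scheduler+thumbnailer+recommender: memory 22, CPU 15, value 122
- scheduler+gateway+recommender+metrics: memory 31, CPU 16, value 112
- scheduler+gateway+recommender: memory 19, CPU 14, value 109
Best: 125 rps.

125 rps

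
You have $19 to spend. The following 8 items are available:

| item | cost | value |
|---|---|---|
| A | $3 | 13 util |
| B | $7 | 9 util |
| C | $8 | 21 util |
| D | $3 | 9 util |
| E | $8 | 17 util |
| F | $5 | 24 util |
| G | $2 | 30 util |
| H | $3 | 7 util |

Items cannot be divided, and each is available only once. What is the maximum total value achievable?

Check high-value combinations within $19:
- A+C+F+G: cost 3+8+5+2=18, value 13+21+24+30=88
- C+D+F+G: cost 8+3+5+2=18, value 21+9+24+30=84
- A+E+F+G: cost 3+8+5+2=18, value 13+17+24+30=84
- A+D+F+G+H: cost 3+3+5+2+3=16, value 13+9+24+30+7=83
Best: 88 util.

88 util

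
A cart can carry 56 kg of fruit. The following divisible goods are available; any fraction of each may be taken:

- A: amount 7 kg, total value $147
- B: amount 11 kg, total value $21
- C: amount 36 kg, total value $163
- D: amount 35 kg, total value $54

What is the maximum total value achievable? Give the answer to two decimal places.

334.09

Take in order of value per unit:
- A (147/7 per unit): all 7 → value 147, running total 147.00
- C (163/36 per unit): all 36 → value 163, running total 310.00
- B (21/11 per unit): all 11 → value 21, running total 331.00
- D (54/35 per unit): 2 of 35 → value 2×54/35 = 3.0857, running total 334.09
Total 334.09.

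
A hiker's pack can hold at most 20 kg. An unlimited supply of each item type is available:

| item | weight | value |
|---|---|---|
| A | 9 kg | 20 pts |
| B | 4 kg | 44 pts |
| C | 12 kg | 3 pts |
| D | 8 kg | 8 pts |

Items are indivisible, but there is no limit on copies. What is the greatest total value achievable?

220 pts

Best value-per-unit is B at 44/4, and filling with it alone uses weight 5×4=20. No mix of the others beats 5×44 = 220.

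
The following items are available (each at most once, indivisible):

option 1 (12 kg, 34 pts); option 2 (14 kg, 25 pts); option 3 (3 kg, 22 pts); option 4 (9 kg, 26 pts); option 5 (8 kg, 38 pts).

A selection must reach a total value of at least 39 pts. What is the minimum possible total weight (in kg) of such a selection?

11

Subsets with value ≥ 39, sorted by total weight:
- option 3+option 5: weight 11, value 60
- option 3+option 4: weight 12, value 48
- option 1+option 3: weight 15, value 56
- option 4+option 5: weight 17, value 64
Minimum weight: 11 kg.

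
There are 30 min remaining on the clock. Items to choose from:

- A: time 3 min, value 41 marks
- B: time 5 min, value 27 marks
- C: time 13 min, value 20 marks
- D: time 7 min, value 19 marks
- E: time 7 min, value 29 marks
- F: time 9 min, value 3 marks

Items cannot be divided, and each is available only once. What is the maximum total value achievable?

117 marks

Check high-value combinations within 30 min:
- A+B+C+E: time 3+5+13+7=28, value 41+27+20+29=117
- A+B+D+E: time 3+5+7+7=22, value 41+27+19+29=116
- A+C+D+E: time 3+13+7+7=30, value 41+20+19+29=109
Best: 117 marks.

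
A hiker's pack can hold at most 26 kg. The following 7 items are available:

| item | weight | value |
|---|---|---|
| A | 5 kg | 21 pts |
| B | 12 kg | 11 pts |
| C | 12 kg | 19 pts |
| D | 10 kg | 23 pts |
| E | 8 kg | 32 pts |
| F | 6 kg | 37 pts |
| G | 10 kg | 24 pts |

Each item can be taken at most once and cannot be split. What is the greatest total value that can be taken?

93 pts

Check high-value combinations within 26 kg:
- E+F+G: weight 8+6+10=24, value 32+37+24=93
- D+E+F: weight 10+8+6=24, value 23+32+37=92
- A+E+F: weight 5+8+6=19, value 21+32+37=90
- C+E+F: weight 12+8+6=26, value 19+32+37=88
Best: 93 pts.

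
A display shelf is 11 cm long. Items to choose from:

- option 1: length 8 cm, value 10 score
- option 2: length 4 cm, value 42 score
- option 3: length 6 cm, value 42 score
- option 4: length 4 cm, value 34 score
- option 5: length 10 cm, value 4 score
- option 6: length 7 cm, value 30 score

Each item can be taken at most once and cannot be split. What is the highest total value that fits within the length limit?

This is a 0/1 knapsack; check combinations near the capacity.
- option 2+option 3: length 4+6=10, value 42+42=84
- option 2+option 4: length 4+4=8, value 42+34=76
- option 3+option 4: length 6+4=10, value 42+34=76
- option 2+option 6: length 4+7=11, value 42+30=72
- option 4+option 6: length 4+7=11, value 34+30=64
Best: 84 score.

84 score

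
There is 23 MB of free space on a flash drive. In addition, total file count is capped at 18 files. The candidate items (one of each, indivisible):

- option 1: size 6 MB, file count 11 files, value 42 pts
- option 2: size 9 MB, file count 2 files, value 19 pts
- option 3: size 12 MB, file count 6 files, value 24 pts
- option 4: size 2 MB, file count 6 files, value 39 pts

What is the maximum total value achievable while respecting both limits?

82 pts

Feasible sets respecting both limits:
- option 2+option 3+option 4: size 23, file count 14, value 82
- option 1+option 4: size 8, file count 17, value 81
- option 1+option 3: size 18, file count 17, value 66
Best: 82 pts.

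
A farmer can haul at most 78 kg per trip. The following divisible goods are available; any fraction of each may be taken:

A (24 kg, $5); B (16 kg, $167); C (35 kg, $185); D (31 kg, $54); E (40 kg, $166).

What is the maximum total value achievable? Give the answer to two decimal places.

464.05

Take in order of value per unit:
- B (167/16 per unit): all 16 → value 167, running total 167.00
- C (185/35 per unit): all 35 → value 185, running total 352.00
- E (166/40 per unit): 27 of 40 → value 27×166/40 = 112.0500, running total 464.05
Total 464.05.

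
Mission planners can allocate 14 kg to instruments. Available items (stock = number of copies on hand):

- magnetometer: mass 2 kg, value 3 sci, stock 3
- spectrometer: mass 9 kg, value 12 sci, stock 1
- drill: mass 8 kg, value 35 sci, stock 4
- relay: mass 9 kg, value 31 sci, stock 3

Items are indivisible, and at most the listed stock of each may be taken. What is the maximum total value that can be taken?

Top feasible selections:
- 3×magnetometer + 1×drill: mass 14, value 44
- 2×magnetometer + 1×drill: mass 12, value 41
- 1×magnetometer + 1×drill: mass 10, value 38
Best: 44 sci.

44 sci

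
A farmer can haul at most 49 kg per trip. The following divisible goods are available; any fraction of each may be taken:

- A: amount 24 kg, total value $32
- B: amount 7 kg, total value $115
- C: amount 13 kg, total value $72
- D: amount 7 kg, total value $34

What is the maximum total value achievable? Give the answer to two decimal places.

Take in order of value per unit:
- B (115/7 per unit): all 7 → value 115, running total 115.00
- C (72/13 per unit): all 13 → value 72, running total 187.00
- D (34/7 per unit): all 7 → value 34, running total 221.00
- A (32/24 per unit): 22 of 24 → value 22×32/24 = 29.3333, running total 250.33
Total 250.33.

250.33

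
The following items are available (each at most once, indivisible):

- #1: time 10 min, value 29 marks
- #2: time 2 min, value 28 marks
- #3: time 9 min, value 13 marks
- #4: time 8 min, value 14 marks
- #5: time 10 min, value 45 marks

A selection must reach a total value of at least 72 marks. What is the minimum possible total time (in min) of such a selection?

Subsets with value ≥ 72, sorted by total time:
- #2+#5: time 12, value 73
- #2+#4+#5: time 20, value 87
- #1+#5: time 20, value 74
Minimum time: 12 min.

12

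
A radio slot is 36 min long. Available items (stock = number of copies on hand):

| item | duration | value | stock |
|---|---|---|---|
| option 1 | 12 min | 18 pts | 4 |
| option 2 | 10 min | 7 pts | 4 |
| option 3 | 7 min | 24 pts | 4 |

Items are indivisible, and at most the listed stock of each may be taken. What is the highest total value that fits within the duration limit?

96 pts

Best selections within duration 36 and stock limits:
- 4×option 3: duration 28, value 96
- 1×option 1 + 3×option 3: duration 33, value 90
- 1×option 2 + 3×option 3: duration 31, value 79
- 1×option 1 + 1×option 2 + 2×option 3: duration 36, value 73
Best: 96 pts.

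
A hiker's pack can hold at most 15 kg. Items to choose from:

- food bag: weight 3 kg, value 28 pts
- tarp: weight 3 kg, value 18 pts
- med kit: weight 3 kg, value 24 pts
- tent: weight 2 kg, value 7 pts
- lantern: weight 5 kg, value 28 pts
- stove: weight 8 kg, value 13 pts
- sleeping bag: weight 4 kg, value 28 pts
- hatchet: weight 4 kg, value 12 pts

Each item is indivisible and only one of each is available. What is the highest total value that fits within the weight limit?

108 pts

Check high-value combinations within 15 kg:
- food bag+med kit+lantern+sleeping bag: weight 3+3+5+4=15, value 28+24+28+28=108
- food bag+tarp+med kit+tent+sleeping bag: weight 3+3+3+2+4=15, value 28+18+24+7+28=105
- food bag+tarp+lantern+sleeping bag: weight 3+3+5+4=15, value 28+18+28+28=102
Best: 108 pts.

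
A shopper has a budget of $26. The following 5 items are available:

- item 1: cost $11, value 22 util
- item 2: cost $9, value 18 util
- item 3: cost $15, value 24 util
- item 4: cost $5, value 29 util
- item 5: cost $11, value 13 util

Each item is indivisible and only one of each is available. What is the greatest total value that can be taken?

Check high-value combinations within $26:
- item 1+item 2+item 4: cost 11+9+5=25, value 22+18+29=69
- item 2+item 4+item 5: cost 9+5+11=25, value 18+29+13=60
- item 3+item 4: cost 15+5=20, value 24+29=53
Best: 69 util.

69 util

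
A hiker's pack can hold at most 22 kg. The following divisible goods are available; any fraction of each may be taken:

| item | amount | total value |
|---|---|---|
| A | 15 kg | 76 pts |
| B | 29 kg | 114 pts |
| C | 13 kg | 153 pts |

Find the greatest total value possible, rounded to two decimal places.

198.60

Take in order of value per unit:
- C (153/13 per unit): all 13 → value 153, running total 153.00
- A (76/15 per unit): 9 of 15 → value 9×76/15 = 45.6000, running total 198.60
Total 198.60.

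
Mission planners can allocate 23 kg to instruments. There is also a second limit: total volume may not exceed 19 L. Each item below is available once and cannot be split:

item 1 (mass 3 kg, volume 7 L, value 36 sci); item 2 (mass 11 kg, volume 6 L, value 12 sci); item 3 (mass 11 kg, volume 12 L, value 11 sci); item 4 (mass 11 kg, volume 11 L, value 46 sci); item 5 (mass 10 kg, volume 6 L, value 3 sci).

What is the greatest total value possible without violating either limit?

Feasible sets respecting both limits:
- item 1+item 4: mass 14, volume 18, value 82
- item 2+item 4: mass 22, volume 17, value 58
- item 4+item 5: mass 21, volume 17, value 49
- item 1+item 2: mass 14, volume 13, value 48
Best: 82 sci.

82 sci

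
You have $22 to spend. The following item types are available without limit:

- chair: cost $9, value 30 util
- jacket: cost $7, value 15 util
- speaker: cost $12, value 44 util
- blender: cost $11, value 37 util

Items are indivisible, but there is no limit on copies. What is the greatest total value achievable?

74 util

Best value-per-unit is speaker at 44/12; filling with it alone gives 1×44 = 44.
Optimal mix: 1×chair + 1×speaker → cost 21, value 74.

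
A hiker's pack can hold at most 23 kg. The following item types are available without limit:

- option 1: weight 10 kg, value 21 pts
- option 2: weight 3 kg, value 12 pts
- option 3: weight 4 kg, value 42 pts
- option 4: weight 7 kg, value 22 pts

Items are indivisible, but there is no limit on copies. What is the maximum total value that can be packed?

222 pts

Best value-per-unit is option 3 at 42/4; filling with it alone gives 5×42 = 210.
Optimal mix: 1×option 2 + 5×option 3 → weight 23, value 222.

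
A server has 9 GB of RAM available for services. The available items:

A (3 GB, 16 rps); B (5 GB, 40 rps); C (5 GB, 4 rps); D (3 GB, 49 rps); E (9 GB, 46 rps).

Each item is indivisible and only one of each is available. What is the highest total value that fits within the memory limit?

89 rps

Check high-value combinations within 9 GB:
- B+D: memory 5+3=8, value 40+49=89
- A+D: memory 3+3=6, value 16+49=65
- A+B: memory 3+5=8, value 16+40=56
- C+D: memory 5+3=8, value 4+49=53
- D: memory 3, value 49
Best: 89 rps.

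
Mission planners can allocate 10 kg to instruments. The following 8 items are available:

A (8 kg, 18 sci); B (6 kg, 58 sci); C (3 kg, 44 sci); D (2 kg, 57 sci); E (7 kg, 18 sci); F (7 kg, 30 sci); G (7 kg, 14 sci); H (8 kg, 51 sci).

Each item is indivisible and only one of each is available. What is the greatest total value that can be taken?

115 sci

This is a 0/1 knapsack; check combinations near the capacity.
- B+D: mass 6+2=8, value 58+57=115
- D+H: mass 2+8=10, value 57+51=108
- B+C: mass 6+3=9, value 58+44=102
Best: 115 sci.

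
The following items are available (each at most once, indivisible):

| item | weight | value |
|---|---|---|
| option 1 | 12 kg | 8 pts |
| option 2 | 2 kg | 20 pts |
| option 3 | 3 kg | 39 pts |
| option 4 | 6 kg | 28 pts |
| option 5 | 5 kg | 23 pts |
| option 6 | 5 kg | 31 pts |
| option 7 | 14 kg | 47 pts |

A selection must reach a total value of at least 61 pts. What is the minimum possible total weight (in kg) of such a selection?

Subsets with value ≥ 61, sorted by total weight:
- option 3+option 6: weight 8, value 70
- option 3+option 5: weight 8, value 62
- option 3+option 4: weight 9, value 67
- option 2+option 3+option 6: weight 10, value 90
Minimum weight: 8 kg.

8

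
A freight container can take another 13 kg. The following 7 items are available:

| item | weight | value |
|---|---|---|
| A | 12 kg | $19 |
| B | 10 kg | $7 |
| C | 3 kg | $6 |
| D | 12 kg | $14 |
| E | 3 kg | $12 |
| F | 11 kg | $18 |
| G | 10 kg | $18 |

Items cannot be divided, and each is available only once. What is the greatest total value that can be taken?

$30

Check high-value combinations within 13 kg:
- E+G: weight 3+10=13, value 12+18=30
- C+G: weight 3+10=13, value 6+18=24
- A: weight 12, value 19
- B+E: weight 10+3=13, value 7+12=19
- C+E: weight 3+3=6, value 6+12=18
Best: $30.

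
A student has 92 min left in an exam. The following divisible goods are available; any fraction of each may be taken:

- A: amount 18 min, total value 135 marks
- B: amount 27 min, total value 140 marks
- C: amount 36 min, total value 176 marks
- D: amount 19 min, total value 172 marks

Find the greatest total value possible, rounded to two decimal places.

Take in order of value per unit:
- D (172/19 per unit): all 19 → value 172, running total 172.00
- A (135/18 per unit): all 18 → value 135, running total 307.00
- B (140/27 per unit): all 27 → value 140, running total 447.00
- C (176/36 per unit): 28 of 36 → value 28×176/36 = 136.8889, running total 583.89
Total 583.89.

583.89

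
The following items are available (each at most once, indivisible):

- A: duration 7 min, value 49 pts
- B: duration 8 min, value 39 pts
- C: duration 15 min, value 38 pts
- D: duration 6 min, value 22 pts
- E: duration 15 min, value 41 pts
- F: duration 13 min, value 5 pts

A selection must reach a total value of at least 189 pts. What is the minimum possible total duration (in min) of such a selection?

Subsets with value ≥ 189, sorted by total duration:
- A+B+C+D+E: duration 51, value 189
- A+B+C+D+E+F: duration 64, value 194
Minimum duration: 51 min.

51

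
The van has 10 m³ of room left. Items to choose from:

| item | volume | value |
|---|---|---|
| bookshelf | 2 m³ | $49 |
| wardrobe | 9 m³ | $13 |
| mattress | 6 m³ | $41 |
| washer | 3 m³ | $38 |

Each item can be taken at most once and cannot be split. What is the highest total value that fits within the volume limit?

Check high-value combinations within 10 m³:
- bookshelf+mattress: volume 2+6=8, value 49+41=90
- bookshelf+washer: volume 2+3=5, value 49+38=87
- mattress+washer: volume 6+3=9, value 41+38=79
- bookshelf: volume 2, value 49
- mattress: volume 6, value 41
Best: $90.

$90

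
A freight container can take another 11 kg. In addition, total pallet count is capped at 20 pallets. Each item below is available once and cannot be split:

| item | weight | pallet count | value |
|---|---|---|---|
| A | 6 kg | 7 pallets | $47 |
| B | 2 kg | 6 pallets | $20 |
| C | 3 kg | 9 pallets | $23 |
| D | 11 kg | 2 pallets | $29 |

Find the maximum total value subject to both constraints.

Feasible sets respecting both limits:
- A+C: weight 9, pallet count 16, value 70
- A+B: weight 8, pallet count 13, value 67
- A: weight 6, pallet count 7, value 47
Best: $70.

$70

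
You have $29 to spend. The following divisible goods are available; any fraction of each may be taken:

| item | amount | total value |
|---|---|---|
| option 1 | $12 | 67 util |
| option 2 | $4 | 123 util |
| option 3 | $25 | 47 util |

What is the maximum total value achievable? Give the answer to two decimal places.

Take in order of value per unit:
- option 2 (123/4 per unit): all 4 → value 123, running total 123.00
- option 1 (67/12 per unit): all 12 → value 67, running total 190.00
- option 3 (47/25 per unit): 13 of 25 → value 13×47/25 = 24.4400, running total 214.44
Total 214.44.

214.44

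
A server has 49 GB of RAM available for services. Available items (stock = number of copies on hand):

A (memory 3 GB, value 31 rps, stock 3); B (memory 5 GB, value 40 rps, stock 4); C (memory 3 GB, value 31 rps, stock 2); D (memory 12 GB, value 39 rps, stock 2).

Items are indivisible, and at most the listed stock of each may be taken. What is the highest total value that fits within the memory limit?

354 rps

Best selections within memory 49 and stock limits:
- 3×A + 4×B + 2×C + 1×D: memory 47, value 354
- 2×A + 4×B + 2×C + 1×D: memory 44, value 323
Best: 354 rps.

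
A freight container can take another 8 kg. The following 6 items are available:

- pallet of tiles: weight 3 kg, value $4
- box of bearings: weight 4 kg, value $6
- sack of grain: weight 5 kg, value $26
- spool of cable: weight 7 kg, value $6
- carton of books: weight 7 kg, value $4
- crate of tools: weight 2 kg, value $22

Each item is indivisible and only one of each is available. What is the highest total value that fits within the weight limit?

Check high-value combinations within 8 kg:
- sack of grain+crate of tools: weight 5+2=7, value 26+22=48
- pallet of tiles+sack of grain: weight 3+5=8, value 4+26=30
- box of bearings+crate of tools: weight 4+2=6, value 6+22=28
Best: $48.

$48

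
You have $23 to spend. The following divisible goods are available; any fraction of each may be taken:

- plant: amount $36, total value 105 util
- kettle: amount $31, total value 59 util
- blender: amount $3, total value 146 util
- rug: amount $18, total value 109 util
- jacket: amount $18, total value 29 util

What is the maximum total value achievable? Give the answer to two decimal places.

260.83

Take in order of value per unit:
- blender (146/3 per unit): all 3 → value 146, running total 146.00
- rug (109/18 per unit): all 18 → value 109, running total 255.00
- plant (105/36 per unit): 2 of 36 → value 2×105/36 = 5.8333, running total 260.83
Total 260.83.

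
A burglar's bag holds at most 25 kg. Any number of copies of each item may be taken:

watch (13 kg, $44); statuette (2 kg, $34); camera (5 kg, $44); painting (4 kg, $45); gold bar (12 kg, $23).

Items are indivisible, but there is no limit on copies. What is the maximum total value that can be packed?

Best value-per-unit is statuette at 34/2, and filling with it alone uses weight 12×2=24. No mix of the others beats 12×34 = 408.

$408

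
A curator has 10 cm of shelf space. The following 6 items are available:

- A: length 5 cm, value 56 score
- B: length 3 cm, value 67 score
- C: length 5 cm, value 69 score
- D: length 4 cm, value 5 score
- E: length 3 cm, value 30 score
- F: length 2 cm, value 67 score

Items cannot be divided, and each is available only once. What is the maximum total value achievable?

203 score

This is a 0/1 knapsack; check combinations near the capacity.
- B+C+F: length 3+5+2=10, value 67+69+67=203
- A+B+F: length 5+3+2=10, value 56+67+67=190
- C+E+F: length 5+3+2=10, value 69+30+67=166
Best: 203 score.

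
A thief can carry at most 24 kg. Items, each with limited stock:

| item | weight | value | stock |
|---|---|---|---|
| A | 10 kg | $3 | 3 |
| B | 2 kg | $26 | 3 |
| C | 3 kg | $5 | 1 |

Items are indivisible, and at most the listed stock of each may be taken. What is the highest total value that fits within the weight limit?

Best selections within weight 24 and stock limits:
- 1×A + 3×B + 1×C: weight 19, value 86
- 3×B + 1×C: weight 9, value 83
Best: $86.

$86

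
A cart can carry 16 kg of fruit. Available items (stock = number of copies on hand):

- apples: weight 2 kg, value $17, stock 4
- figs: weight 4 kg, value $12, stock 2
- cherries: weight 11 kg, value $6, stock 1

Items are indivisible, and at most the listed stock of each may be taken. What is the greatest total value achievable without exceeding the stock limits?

Best selections within weight 16 and stock limits:
- 4×apples + 2×figs: weight 16, value 92
- 4×apples + 1×figs: weight 12, value 80
- 3×apples + 2×figs: weight 14, value 75
Best: $92.

$92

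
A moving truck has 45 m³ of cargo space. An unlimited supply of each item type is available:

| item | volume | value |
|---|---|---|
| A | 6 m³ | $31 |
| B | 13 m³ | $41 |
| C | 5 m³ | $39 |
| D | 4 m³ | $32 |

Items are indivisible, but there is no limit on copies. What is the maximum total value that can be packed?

$359

Best value-per-unit is D at 32/4; filling with it alone gives 11×32 = 352.
Optimal mix: 1×C + 10×D → volume 45, value 359.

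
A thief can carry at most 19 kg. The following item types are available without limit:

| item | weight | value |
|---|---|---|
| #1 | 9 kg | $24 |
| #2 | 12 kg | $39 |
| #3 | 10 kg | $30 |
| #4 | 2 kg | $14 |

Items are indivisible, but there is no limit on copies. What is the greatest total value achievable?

$126

Best value-per-unit is #4 at 14/2, and filling with it alone uses weight 9×2=18. No mix of the others beats 9×14 = 126.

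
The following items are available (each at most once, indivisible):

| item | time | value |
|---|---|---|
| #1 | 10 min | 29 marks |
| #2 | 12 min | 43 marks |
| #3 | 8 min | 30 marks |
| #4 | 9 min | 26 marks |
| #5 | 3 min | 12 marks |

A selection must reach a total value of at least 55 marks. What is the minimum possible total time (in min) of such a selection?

15

Subsets with value ≥ 55, sorted by total time:
- #2+#5: time 15, value 55
- #3+#4: time 17, value 56
Minimum time: 15 min.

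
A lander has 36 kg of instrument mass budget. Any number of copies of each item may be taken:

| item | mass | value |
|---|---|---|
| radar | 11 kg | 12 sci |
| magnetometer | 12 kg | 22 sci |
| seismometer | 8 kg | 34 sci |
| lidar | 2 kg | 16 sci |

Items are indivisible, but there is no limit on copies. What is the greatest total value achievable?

288 sci

Best value-per-unit is lidar at 16/2, and filling with it alone uses mass 18×2=36. No mix of the others beats 18×16 = 288.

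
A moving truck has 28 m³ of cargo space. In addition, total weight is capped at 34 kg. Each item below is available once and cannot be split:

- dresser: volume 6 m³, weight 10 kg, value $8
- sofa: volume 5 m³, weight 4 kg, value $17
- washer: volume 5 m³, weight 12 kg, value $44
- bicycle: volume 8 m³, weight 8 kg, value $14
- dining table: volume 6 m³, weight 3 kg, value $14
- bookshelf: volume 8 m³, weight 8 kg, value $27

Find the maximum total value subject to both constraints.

$102

Feasible sets respecting both limits:
- sofa+washer+bicycle+bookshelf: volume 26, weight 32, value 102
- sofa+washer+dining table+bookshelf: volume 24, weight 27, value 102
- washer+bicycle+dining table+bookshelf: volume 27, weight 31, value 99
Best: $102.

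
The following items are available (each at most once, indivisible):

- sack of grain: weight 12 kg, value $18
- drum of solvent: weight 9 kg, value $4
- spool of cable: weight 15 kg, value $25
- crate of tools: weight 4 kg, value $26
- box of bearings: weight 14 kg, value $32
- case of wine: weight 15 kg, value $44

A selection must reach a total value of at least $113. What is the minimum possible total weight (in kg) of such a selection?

Subsets with value ≥ 113, sorted by total weight:
- sack of grain+crate of tools+box of bearings+case of wine: weight 45, value 120
- sack of grain+spool of cable+crate of tools+case of wine: weight 46, value 113
- spool of cable+crate of tools+box of bearings+case of wine: weight 48, value 127
Minimum weight: 45 kg.

45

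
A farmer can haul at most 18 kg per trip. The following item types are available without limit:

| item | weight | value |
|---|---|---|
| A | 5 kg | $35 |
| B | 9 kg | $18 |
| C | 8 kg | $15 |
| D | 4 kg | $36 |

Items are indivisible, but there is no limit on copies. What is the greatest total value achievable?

$144

Best value-per-unit is D at 36/4, and filling with it alone uses weight 4×4=16. No mix of the others beats 4×36 = 144.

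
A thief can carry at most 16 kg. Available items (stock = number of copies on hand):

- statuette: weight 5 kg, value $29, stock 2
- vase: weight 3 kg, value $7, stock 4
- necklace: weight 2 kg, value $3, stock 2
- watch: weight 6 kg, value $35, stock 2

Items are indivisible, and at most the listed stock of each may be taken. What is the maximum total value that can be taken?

Top feasible selections:
- 2×statuette + 1×watch: weight 16, value 93
- 1×vase + 2×watch: weight 15, value 77
Best: $93.

$93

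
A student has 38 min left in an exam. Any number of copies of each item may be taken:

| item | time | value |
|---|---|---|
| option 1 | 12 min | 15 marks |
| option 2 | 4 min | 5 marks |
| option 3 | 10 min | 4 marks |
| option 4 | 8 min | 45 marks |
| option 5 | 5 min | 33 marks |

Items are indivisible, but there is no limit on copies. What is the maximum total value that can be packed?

Best value-per-unit is option 5 at 33/5; filling with it alone gives 7×33 = 231.
Optimal mix: 1×option 4 + 6×option 5 → time 38, value 243.

243 marks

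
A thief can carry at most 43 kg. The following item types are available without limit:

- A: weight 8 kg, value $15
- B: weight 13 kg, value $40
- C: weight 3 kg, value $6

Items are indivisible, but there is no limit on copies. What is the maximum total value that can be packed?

Best value-per-unit is B at 40/13; filling with it alone gives 3×40 = 120.
Optimal mix: 3×B + 1×C → weight 42, value 126.

$126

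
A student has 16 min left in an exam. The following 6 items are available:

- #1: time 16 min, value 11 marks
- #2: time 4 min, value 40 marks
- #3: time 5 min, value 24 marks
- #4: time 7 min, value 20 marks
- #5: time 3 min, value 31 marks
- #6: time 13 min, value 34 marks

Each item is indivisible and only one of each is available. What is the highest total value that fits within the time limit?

95 marks

This is a 0/1 knapsack; check combinations near the capacity.
- #2+#3+#5: time 4+5+3=12, value 40+24+31=95
- #2+#4+#5: time 4+7+3=14, value 40+20+31=91
- #2+#3+#4: time 4+5+7=16, value 40+24+20=84
- #3+#4+#5: time 5+7+3=15, value 24+20+31=75
- #2+#5: time 4+3=7, value 40+31=71
Best: 95 marks.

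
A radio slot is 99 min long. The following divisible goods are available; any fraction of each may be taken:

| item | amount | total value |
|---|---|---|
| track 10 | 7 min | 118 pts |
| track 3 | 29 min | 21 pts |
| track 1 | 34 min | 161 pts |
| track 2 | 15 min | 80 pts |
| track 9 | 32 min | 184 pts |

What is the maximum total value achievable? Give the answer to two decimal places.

550.97

Take in order of value per unit:
- track 10 (118/7 per unit): all 7 → value 118, running total 118.00
- track 9 (184/32 per unit): all 32 → value 184, running total 302.00
- track 2 (80/15 per unit): all 15 → value 80, running total 382.00
- track 1 (161/34 per unit): all 34 → value 161, running total 543.00
- track 3 (21/29 per unit): 11 of 29 → value 11×21/29 = 7.9655, running total 550.97
Total 550.97.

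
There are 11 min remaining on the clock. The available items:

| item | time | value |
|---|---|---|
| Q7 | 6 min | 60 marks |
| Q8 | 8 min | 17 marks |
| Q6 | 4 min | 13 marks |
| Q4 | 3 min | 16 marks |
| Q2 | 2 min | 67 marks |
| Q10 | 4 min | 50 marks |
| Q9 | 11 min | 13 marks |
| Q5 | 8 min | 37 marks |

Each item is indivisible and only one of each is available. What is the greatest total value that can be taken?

143 marks

Check high-value combinations within 11 min:
- Q7+Q4+Q2: time 6+3+2=11, value 60+16+67=143
- Q4+Q2+Q10: time 3+2+4=9, value 16+67+50=133
- Q6+Q2+Q10: time 4+2+4=10, value 13+67+50=130
- Q7+Q2: time 6+2=8, value 60+67=127
- Q2+Q10: time 2+4=6, value 67+50=117
Best: 143 marks.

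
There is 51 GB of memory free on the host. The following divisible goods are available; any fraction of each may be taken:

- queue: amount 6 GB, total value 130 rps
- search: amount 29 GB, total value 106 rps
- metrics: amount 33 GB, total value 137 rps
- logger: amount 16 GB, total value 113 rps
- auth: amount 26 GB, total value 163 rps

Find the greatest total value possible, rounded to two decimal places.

Take in order of value per unit:
- queue (130/6 per unit): all 6 → value 130, running total 130.00
- logger (113/16 per unit): all 16 → value 113, running total 243.00
- auth (163/26 per unit): all 26 → value 163, running total 406.00
- metrics (137/33 per unit): 3 of 33 → value 3×137/33 = 12.4545, running total 418.45
Total 418.45.

418.45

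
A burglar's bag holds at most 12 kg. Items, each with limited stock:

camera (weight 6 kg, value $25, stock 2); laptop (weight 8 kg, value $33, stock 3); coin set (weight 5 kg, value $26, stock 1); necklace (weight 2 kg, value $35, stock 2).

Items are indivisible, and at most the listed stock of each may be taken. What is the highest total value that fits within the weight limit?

Top feasible selections:
- 1×laptop + 2×necklace: weight 12, value 103
- 1×coin set + 2×necklace: weight 9, value 96
Best: $103.

$103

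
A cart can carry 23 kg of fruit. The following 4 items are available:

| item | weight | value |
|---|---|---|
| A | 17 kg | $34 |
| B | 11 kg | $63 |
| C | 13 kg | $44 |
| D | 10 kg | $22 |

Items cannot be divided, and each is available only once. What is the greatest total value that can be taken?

$85

Check high-value combinations within 23 kg:
- B+D: weight 11+10=21, value 63+22=85
- C+D: weight 13+10=23, value 44+22=66
- B: weight 11, value 63
- C: weight 13, value 44
Best: $85.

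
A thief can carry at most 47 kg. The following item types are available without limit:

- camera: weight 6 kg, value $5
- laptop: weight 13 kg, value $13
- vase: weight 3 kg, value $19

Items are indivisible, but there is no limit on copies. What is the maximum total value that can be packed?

Best value-per-unit is vase at 19/3, and filling with it alone uses weight 15×3=45. No mix of the others beats 15×19 = 285.

$285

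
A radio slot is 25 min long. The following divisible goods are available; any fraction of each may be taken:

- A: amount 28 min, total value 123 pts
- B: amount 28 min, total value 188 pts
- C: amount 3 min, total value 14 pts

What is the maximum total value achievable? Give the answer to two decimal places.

Take in order of value per unit:
- B (188/28 per unit): 25 of 28 → value 25×188/28 = 167.8571, running total 167.86
Total 167.86.

167.86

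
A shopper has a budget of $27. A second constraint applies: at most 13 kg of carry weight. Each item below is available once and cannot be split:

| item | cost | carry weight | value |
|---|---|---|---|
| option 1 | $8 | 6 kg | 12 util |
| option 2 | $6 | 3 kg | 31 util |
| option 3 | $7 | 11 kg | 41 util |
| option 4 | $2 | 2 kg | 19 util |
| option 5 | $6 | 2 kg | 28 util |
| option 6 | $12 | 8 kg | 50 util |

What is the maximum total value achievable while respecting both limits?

Feasible sets respecting both limits:
- option 2+option 5+option 6: cost 24, carry weight 13, value 109
- option 2+option 4+option 6: cost 20, carry weight 13, value 100
- option 4+option 5+option 6: cost 20, carry weight 12, value 97
Best: 109 util.

109 util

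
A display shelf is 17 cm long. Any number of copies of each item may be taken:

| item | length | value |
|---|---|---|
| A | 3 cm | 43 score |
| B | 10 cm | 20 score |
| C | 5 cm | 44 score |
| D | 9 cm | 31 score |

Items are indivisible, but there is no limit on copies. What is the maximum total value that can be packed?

216 score

Best value-per-unit is A at 43/3; filling with it alone gives 5×43 = 215.
Optimal mix: 4×A + 1×C → length 17, value 216.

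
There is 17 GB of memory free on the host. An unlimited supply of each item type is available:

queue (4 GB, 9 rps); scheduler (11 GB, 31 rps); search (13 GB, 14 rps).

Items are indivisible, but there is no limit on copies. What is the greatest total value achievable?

40 rps

Best value-per-unit is scheduler at 31/11; filling with it alone gives 1×31 = 31.
Optimal mix: 1×queue + 1×scheduler → memory 15, value 40.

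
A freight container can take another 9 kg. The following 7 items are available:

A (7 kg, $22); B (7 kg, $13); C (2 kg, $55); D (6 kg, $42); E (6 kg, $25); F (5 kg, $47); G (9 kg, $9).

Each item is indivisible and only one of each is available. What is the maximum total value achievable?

$102

Check high-value combinations within 9 kg:
- C+F: weight 2+5=7, value 55+47=102
- C+D: weight 2+6=8, value 55+42=97
- C+E: weight 2+6=8, value 55+25=80
Best: $102.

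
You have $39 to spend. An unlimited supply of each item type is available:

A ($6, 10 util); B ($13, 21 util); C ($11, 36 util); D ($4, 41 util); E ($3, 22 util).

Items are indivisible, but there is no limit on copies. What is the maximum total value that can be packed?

391 util

Best value-per-unit is D at 41/4; filling with it alone gives 9×41 = 369.
Optimal mix: 9×D + 1×E → cost 39, value 391.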